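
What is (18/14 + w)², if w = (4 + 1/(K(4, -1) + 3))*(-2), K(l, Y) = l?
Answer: 49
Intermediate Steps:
w = -58/7 (w = (4 + 1/(4 + 3))*(-2) = (4 + 1/7)*(-2) = (4 + ⅐)*(-2) = (29/7)*(-2) = -58/7 ≈ -8.2857)
(18/14 + w)² = (18/14 - 58/7)² = (18*(1/14) - 58/7)² = (9/7 - 58/7)² = (-7)² = 49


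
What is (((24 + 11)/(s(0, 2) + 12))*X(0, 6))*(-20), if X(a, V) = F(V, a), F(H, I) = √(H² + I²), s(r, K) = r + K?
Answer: -300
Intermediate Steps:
s(r, K) = K + r
X(a, V) = √(V² + a²)
(((24 + 11)/(s(0, 2) + 12))*X(0, 6))*(-20) = (((24 + 11)/((2 + 0) + 12))*√(6² + 0²))*(-20) = ((35/(2 + 12))*√(36 + 0))*(-20) = ((35/14)*√36)*(-20) = ((35*(1/14))*6)*(-20) = ((5/2)*6)*(-20) = 15*(-20) = -300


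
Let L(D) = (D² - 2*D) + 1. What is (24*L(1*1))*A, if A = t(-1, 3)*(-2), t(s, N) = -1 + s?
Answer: 0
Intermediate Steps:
A = 4 (A = (-1 - 1)*(-2) = -2*(-2) = 4)
L(D) = 1 + D² - 2*D
(24*L(1*1))*A = (24*(1 + (1*1)² - 2))*4 = (24*(1 + 1² - 2*1))*4 = (24*(1 + 1 - 2))*4 = (24*0)*4 = 0*4 = 0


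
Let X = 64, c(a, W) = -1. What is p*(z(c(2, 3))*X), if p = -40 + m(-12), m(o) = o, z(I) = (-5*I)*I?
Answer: 16640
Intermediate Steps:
z(I) = -5*I²
p = -52 (p = -40 - 12 = -52)
p*(z(c(2, 3))*X) = -52*(-5*(-1)²)*64 = -52*(-5*1)*64 = -(-260)*64 = -52*(-320) = 16640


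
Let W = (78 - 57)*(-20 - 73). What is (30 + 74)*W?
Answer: -203112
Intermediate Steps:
W = -1953 (W = 21*(-93) = -1953)
(30 + 74)*W = (30 + 74)*(-1953) = 104*(-1953) = -203112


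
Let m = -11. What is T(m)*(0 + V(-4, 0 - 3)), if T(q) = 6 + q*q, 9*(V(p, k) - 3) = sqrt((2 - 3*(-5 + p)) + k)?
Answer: 381 + 127*sqrt(26)/9 ≈ 452.95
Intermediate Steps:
V(p, k) = 3 + sqrt(17 + k - 3*p)/9 (V(p, k) = 3 + sqrt((2 - 3*(-5 + p)) + k)/9 = 3 + sqrt((2 + (15 - 3*p)) + k)/9 = 3 + sqrt((17 - 3*p) + k)/9 = 3 + sqrt(17 + k - 3*p)/9)
T(q) = 6 + q**2
T(m)*(0 + V(-4, 0 - 3)) = (6 + (-11)**2)*(0 + (3 + sqrt(17 + (0 - 3) - 3*(-4))/9)) = (6 + 121)*(0 + (3 + sqrt(17 - 3 + 12)/9)) = 127*(0 + (3 + sqrt(26)/9)) = 127*(3 + sqrt(26)/9) = 381 + 127*sqrt(26)/9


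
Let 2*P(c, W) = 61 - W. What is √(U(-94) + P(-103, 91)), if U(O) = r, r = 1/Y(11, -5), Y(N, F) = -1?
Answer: 4*I ≈ 4.0*I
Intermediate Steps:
r = -1 (r = 1/(-1) = -1)
U(O) = -1
P(c, W) = 61/2 - W/2 (P(c, W) = (61 - W)/2 = 61/2 - W/2)
√(U(-94) + P(-103, 91)) = √(-1 + (61/2 - ½*91)) = √(-1 + (61/2 - 91/2)) = √(-1 - 15) = √(-16) = 4*I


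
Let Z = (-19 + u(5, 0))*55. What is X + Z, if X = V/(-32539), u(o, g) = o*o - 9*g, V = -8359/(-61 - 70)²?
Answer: 14174815033/42953983 ≈ 330.00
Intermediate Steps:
V = -8359/17161 (V = -8359/((-131)²) = -8359/17161 ≈ -0.48709)
u(o, g) = o² - 9*g
X = 643/42953983 (X = -8359/17161/(-32539) = -8359/17161*(-1/32539) = 643/42953983 ≈ 1.4970e-5)
Z = 330 (Z = (-19 + (5² - 9*0))*55 = (-19 + (25 + 0))*55 = (-19 + 25)*55 = 6*55 = 330)
X + Z = 643/42953983 + 330 = 14174815033/42953983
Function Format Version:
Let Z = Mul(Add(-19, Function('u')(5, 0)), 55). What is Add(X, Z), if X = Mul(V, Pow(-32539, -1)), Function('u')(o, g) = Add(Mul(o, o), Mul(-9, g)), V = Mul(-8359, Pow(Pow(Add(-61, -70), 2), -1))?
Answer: Rational(14174815033, 42953983) ≈ 330.00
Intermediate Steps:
V = Rational(-8359, 17161) (V = Mul(-8359, Pow(Pow(-131, 2), -1)) = Mul(-8359, Pow(17161, -1)) = Mul(-8359, Rational(1, 17161)) = Rational(-8359, 17161) ≈ -0.48709)
Function('u')(o, g) = Add(Pow(o, 2), Mul(-9, g))
X = Rational(643, 42953983) (X = Mul(Rational(-8359, 17161), Pow(-32539, -1)) = Mul(Rational(-8359, 17161), Rational(-1, 32539)) = Rational(643, 42953983) ≈ 1.4970e-5)
Z = 330 (Z = Mul(Add(-19, Add(Pow(5, 2), Mul(-9, 0))), 55) = Mul(Add(-19, Add(25, 0)), 55) = Mul(Add(-19, 25), 55) = Mul(6, 55) = 330)
Add(X, Z) = Add(Rational(643, 42953983), 330) = Rational(14174815033, 42953983)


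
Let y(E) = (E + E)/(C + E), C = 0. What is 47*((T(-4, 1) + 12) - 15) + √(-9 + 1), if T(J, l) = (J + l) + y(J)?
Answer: -188 + 2*I*√2 ≈ -188.0 + 2.8284*I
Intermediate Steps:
y(E) = 2 (y(E) = (E + E)/(0 + E) = (2*E)/E = 2)
T(J, l) = 2 + J + l (T(J, l) = (J + l) + 2 = 2 + J + l)
47*((T(-4, 1) + 12) - 15) + √(-9 + 1) = 47*(((2 - 4 + 1) + 12) - 15) + √(-9 + 1) = 47*((-1 + 12) - 15) + √(-8) = 47*(11 - 15) + 2*I*√2 = 47*(-4) + 2*I*√2 = -188 + 2*I*√2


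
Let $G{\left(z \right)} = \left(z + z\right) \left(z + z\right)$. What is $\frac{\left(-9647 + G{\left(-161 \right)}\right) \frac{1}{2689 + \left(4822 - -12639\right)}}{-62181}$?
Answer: $- \frac{94037}{1252947150} \approx -7.5053 \cdot 10^{-5}$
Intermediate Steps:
$G{\left(z \right)} = 4 z^{2}$ ($G{\left(z \right)} = 2 z 2 z = 4 z^{2}$)
$\frac{\left(-9647 + G{\left(-161 \right)}\right) \frac{1}{2689 + \left(4822 - -12639\right)}}{-62181} = \frac{\left(-9647 + 4 \left(-161\right)^{2}\right) \frac{1}{2689 + \left(4822 - -12639\right)}}{-62181} = \frac{-9647 + 4 \cdot 25921}{2689 + \left(4822 + 12639\right)} \left(- \frac{1}{62181}\right) = \frac{-9647 + 103684}{2689 + 17461} \left(- \frac{1}{62181}\right) = \frac{94037}{20150} \left(- \frac{1}{62181}\right) = - \frac{94037}{1252947150}$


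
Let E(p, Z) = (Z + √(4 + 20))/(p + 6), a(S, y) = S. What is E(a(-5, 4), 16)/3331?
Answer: 16/3331 + 2*√6/3331 ≈ 0.0062741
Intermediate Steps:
E(p, Z) = (Z + 2*√6)/(6 + p) (E(p, Z) = (Z + √24)/(6 + p) = (Z + 2*√6)/(6 + p))
E(a(-5, 4), 16)/3331 = ((16 + 2*√6)/(6 - 5))/3331 = ((16 + 2*√6)/1)*(1/3331) = (1*(16 + 2*√6))*(1/3331) = (16 + 2*√6)*(1/3331) = 16/3331 + 2*√6/3331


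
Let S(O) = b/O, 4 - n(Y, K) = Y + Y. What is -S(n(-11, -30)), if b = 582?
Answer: -291/13 ≈ -22.385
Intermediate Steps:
n(Y, K) = 4 - 2*Y (n(Y, K) = 4 - (Y + Y) = 4 - 2*Y)
S(O) = 582/O
-S(n(-11, -30)) = -582/(4 - 2*(-11)) = -582/(4 + 22) = -582/26 = -1*291/13 = -291/13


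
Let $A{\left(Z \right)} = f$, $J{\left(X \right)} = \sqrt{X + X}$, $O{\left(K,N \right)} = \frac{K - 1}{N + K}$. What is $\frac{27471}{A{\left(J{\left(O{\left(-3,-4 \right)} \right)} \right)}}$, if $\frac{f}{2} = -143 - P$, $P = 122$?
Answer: $- \frac{27471}{530} \approx -51.832$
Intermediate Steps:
$O{\left(K,N \right)} = \frac{-1 + K}{K + N}$
$J{\left(X \right)} = \sqrt{2} \sqrt{X}$ ($J{\left(X \right)} = \sqrt{2 X} = \sqrt{2} \sqrt{X}$)
$f = -530$ ($f = 2 \left(-143 - 122\right) = 2 \left(-265\right) = -530$)
$A{\left(Z \right)} = -530$
$\frac{27471}{A{\left(J{\left(O{\left(-3,-4 \right)} \right)} \right)}} = \frac{27471}{-530} = 27471 \left(- \frac{1}{530}\right) = - \frac{27471}{530}$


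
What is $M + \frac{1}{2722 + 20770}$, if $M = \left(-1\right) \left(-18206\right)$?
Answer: $\frac{427695353}{23492} \approx 18206.0$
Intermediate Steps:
$M = 18206$
$M + \frac{1}{2722 + 20770} = 18206 + \frac{1}{2722 + 20770} = 18206 + \frac{1}{23492} = \frac{427695353}{23492}$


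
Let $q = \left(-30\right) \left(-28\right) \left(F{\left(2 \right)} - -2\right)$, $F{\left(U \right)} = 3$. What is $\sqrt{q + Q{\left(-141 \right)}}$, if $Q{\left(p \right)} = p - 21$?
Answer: $\sqrt{4038} \approx 63.545$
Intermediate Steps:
$Q{\left(p \right)} = -21 + p$
$q = 4200$ ($q = \left(-30\right) \left(-28\right) \left(3 - -2\right) = 840 \left(3 + \left(-4 + 6\right)\right) = 840 \left(3 + 2\right) = 840 \cdot 5 = 4200$)
$\sqrt{q + Q{\left(-141 \right)}} = \sqrt{4200 - 162} = \sqrt{4038}$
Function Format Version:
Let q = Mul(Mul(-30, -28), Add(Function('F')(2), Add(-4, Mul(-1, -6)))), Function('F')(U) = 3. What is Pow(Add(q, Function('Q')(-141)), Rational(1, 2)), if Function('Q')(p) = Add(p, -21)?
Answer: Pow(4038, Rational(1, 2)) ≈ 63.545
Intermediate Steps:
Function('Q')(p) = Add(-21, p)
q = 4200 (q = Mul(Mul(-30, -28), Add(3, Add(-4, Mul(-1, -6)))) = Mul(840, Add(3, Add(-4, 6))) = Mul(840, Add(3, 2)) = Mul(840, 5) = 4200)
Pow(Add(q, Function('Q')(-141)), Rational(1, 2)) = Pow(Add(4200, Add(-21, -141)), Rational(1, 2)) = Pow(Add(4200, -162), Rational(1, 2)) = Pow(4038, Rational(1, 2))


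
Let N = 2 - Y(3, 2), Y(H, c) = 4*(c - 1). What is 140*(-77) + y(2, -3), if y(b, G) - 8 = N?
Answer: -10774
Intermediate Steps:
Y(H, c) = -4 + 4*c (Y(H, c) = 4*(-1 + c) = -4 + 4*c)
N = -2 (N = 2 - (-4 + 4*2) = 2 - (-4 + 8) = 2 - 1*4 = 2 - 4 = -2)
y(b, G) = 6 (y(b, G) = 8 - 2 = 6)
140*(-77) + y(2, -3) = 140*(-77) + 6 = -10780 + 6 = -10774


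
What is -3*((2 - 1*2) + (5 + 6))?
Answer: -33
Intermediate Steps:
-3*((2 - 1*2) + (5 + 6)) = -3*((2 - 2) + 11) = -3*(0 + 11) = -3*11 = -33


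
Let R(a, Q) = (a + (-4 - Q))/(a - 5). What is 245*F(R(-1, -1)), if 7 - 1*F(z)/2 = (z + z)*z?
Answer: 26950/9 ≈ 2994.4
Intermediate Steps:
R(a, Q) = (-4 + a - Q)/(-5 + a)
F(z) = 14 - 4*z² (F(z) = 14 - 2*(z + z)*z = 14 - 2*2*z*z = 14 - 4*z²)
245*F(R(-1, -1)) = 245*(14 - 4*(-4 - 1 - 1*(-1))²/(-5 - 1)²) = 245*(14 - 4*(-4 - 1 + 1)²/36) = 245*(14 - 4*(-⅙*(-4))²) = 245*(14 - 4*(⅔)²) = 245*(14 - 4*4/9) = 245*(14 - 16/9) = 245*(110/9) = 26950/9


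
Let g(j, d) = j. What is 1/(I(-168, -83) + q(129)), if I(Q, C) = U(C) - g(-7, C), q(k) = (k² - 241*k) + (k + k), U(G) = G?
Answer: -1/14266 ≈ -7.0097e-5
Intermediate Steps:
q(k) = k² - 239*k (q(k) = (k² - 241*k) + 2*k = k² - 239*k)
I(Q, C) = 7 + C (I(Q, C) = C - 1*(-7) = C + 7 = 7 + C)
1/(I(-168, -83) + q(129)) = 1/((7 - 83) + 129*(-239 + 129)) = 1/(-76 + 129*(-110)) = 1/(-76 - 14190) = 1/(-14266) = -1/14266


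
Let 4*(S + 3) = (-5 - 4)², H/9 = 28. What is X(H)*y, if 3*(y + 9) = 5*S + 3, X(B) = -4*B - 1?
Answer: -83747/4 ≈ -20937.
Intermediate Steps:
H = 252 (H = 9*28 = 252)
S = 69/4 (S = -3 + (-5 - 4)²/4 = -3 + (¼)*(-9)² = -3 + (¼)*81 = -3 + 81/4 = 69/4 ≈ 17.250)
X(B) = -1 - 4*B
y = 83/4 (y = -9 + (5*(69/4) + 3)/3 = -9 + (345/4 + 3)/3 = -9 + (⅓)*(357/4) = -9 + 119/4 = 83/4 ≈ 20.750)
X(H)*y = (-1 - 4*252)*(83/4) = (-1 - 1008)*(83/4) = -1009*83/4 = -83747/4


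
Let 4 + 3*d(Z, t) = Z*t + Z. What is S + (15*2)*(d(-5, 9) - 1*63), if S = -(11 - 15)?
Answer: -2426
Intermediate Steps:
S = 4 (S = -1*(-4) = 4)
d(Z, t) = -4/3 + Z/3 + Z*t/3 (d(Z, t) = -4/3 + (Z*t + Z)/3 = -4/3 + (Z + Z*t)/3 = -4/3 + (Z/3 + Z*t/3) = -4/3 + Z/3 + Z*t/3)
S + (15*2)*(d(-5, 9) - 1*63) = 4 + (15*2)*((-4/3 + (1/3)*(-5) + (1/3)*(-5)*9) - 1*63) = 4 + 30*((-4/3 - 5/3 - 15) - 63) = 4 + 30*(-18 - 63) = 4 + 30*(-81) = 4 - 2430 = -2426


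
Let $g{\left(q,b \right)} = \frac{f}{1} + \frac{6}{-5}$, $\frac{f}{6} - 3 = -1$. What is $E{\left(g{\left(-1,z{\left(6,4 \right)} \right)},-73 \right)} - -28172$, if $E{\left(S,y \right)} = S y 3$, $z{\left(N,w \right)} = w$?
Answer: $\frac{129034}{5} \approx 25807.0$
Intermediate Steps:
$f = 12$ ($f = 18 + 6 \left(-1\right) = 18 - 6 = 12$)
$g{\left(q,b \right)} = \frac{54}{5}$ ($g{\left(q,b \right)} = \frac{12}{1} + \frac{6}{-5} = 12 \cdot 1 + 6 \left(- \frac{1}{5}\right) = 12 - \frac{6}{5} = \frac{54}{5}$)
$E{\left(S,y \right)} = 3 S y$
$E{\left(g{\left(-1,z{\left(6,4 \right)} \right)},-73 \right)} - -28172 = 3 \cdot \frac{54}{5} \left(-73\right) - -28172 = - \frac{11826}{5} + 28172 = \frac{129034}{5}$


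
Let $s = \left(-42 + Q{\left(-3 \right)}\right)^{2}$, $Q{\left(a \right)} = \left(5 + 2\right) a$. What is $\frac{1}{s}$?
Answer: $\frac{1}{3969} \approx 0.00025195$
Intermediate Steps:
$Q{\left(a \right)} = 7 a$
$s = 3969$ ($s = \left(-42 + 7 \left(-3\right)\right)^{2} = \left(-42 - 21\right)^{2} = \left(-63\right)^{2} = 3969$)
$\frac{1}{s} = \frac{1}{3969}$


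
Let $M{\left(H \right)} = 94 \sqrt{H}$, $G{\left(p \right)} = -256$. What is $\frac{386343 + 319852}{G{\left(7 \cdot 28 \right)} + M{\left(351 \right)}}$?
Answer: $\frac{1291328}{21685} + \frac{2844957 \sqrt{39}}{43370} \approx 469.2$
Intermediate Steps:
$\frac{386343 + 319852}{G{\left(7 \cdot 28 \right)} + M{\left(351 \right)}} = \frac{386343 + 319852}{-256 + 94 \sqrt{351}} = \frac{706195}{-256 + 94 \cdot 3 \sqrt{39}} = \frac{706195}{-256 + 282 \sqrt{39}}$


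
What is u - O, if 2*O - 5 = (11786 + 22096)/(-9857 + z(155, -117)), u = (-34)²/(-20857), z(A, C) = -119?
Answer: -178367399/208069432 ≈ -0.85725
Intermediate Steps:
u = -1156/20857 (u = 1156*(-1/20857) = -1156/20857 ≈ -0.055425)
O = 7999/9976 (O = 5/2 + ((11786 + 22096)/(-9857 - 119))/2 = 5/2 + (33882/(-9976))/2 = 5/2 + (33882*(-1/9976))/2 = 5/2 + (½)*(-16941/4988) = 5/2 - 16941/9976 = 7999/9976 ≈ 0.80182)
u - O = -1156/20857 - 1*7999/9976 = -1156/20857 - 7999/9976 = -178367399/208069432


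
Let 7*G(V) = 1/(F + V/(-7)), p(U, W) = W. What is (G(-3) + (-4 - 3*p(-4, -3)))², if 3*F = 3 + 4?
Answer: 85849/3364 ≈ 25.520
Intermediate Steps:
F = 7/3 (F = (3 + 4)/3 = (⅓)*7 = 7/3 ≈ 2.3333)
G(V) = 1/(7*(7/3 - V/7)) (G(V) = 1/(7*(7/3 + V/(-7))) = 1/(7*(7/3 + V*(-⅐))) = 1/(7*(7/3 - V/7)))
(G(-3) + (-4 - 3*p(-4, -3)))² = (-3/(-49 + 3*(-3)) + (-4 - 3*(-3)))² = (-3/(-49 - 9) + (-4 + 9))² = (-3/(-58) + 5)² = (-3*(-1/58) + 5)² = (3/58 + 5)² = (293/58)² = 85849/3364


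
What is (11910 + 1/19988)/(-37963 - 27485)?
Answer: -238057081/1308174624 ≈ -0.18198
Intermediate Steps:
(11910 + 1/19988)/(-37963 - 27485) = (11910 + 1/19988)/(-65448) = (238057081/19988)*(-1/65448) = -238057081/1308174624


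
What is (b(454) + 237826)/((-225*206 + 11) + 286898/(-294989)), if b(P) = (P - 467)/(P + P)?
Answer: -63701693119055/12412162209452 ≈ -5.1322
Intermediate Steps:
b(P) = (-467 + P)/(2*P) (b(P) = (-467 + P)/((2*P)) = (-467 + P)*(1/(2*P)) = (-467 + P)/(2*P))
(b(454) + 237826)/((-225*206 + 11) + 286898/(-294989)) = ((½)*(-467 + 454)/454 + 237826)/((-225*206 + 11) + 286898/(-294989)) = ((½)*(1/454)*(-13) + 237826)/((-46350 + 11) + 286898*(-1/294989)) = (-13/908 + 237826)/(-46339 - 286898/294989) = 215945995/(908*(-13669782169/294989)) = (215945995/908)*(-294989/13669782169) = -63701693119055/12412162209452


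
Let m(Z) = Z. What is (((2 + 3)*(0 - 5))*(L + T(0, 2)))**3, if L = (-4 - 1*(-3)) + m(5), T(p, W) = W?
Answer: -3375000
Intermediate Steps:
L = 4 (L = (-4 - 1*(-3)) + 5 = (-4 + 3) + 5 = -1 + 5 = 4)
(((2 + 3)*(0 - 5))*(L + T(0, 2)))**3 = (((2 + 3)*(0 - 5))*(4 + 2))**3 = ((5*(-5))*6)**3 = (-25*6)**3 = (-150)**3 = -3375000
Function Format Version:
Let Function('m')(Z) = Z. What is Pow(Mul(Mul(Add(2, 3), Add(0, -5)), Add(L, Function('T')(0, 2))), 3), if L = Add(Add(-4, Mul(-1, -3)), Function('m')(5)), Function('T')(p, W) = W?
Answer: -3375000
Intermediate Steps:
L = 4 (L = Add(Add(-4, Mul(-1, -3)), 5) = Add(Add(-4, 3), 5) = Add(-1, 5) = 4)
Pow(Mul(Mul(Add(2, 3), Add(0, -5)), Add(L, Function('T')(0, 2))), 3) = Pow(Mul(Mul(Add(2, 3), Add(0, -5)), Add(4, 2)), 3) = Pow(Mul(Mul(5, -5), 6), 3) = Pow(Mul(-25, 6), 3) = Pow(-150, 3) = -3375000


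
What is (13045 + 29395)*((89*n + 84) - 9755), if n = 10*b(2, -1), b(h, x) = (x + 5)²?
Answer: 193908360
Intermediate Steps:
b(h, x) = (5 + x)²
n = 160 (n = 10*(5 - 1)² = 10*4² = 10*16 = 160)
(13045 + 29395)*((89*n + 84) - 9755) = (13045 + 29395)*((89*160 + 84) - 9755) = 42440*((14240 + 84) - 9755) = 42440*(14324 - 9755) = 42440*4569 = 193908360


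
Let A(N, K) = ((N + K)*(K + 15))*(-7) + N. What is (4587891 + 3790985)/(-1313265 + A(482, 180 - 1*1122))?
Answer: -8378876/4297723 ≈ -1.9496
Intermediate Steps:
A(N, K) = N - 7*(15 + K)*(K + N) (A(N, K) = ((K + N)*(15 + K))*(-7) + N = ((15 + K)*(K + N))*(-7) + N = -7*(15 + K)*(K + N) + N = N - 7*(15 + K)*(K + N))
(4587891 + 3790985)/(-1313265 + A(482, 180 - 1*1122)) = (4587891 + 3790985)/(-1313265 + (-105*(180 - 1*1122) - 104*482 - 7*(180 - 1*1122)² - 7*(180 - 1*1122)*482)) = 8378876/(-1313265 + (-105*(180 - 1122) - 50128 - 7*(180 - 1122)² - 7*(180 - 1122)*482)) = 8378876/(-1313265 + (-105*(-942) - 50128 - 7*(-942)² - 7*(-942)*482)) = 8378876/(-1313265 + (98910 - 50128 - 7*887364 + 3178308)) = 8378876/(-1313265 + (98910 - 50128 - 6211548 + 3178308)) = 8378876/(-1313265 - 2984458) = 8378876/(-4297723) = 8378876*(-1/4297723) = -8378876/4297723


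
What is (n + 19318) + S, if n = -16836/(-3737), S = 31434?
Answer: 189677060/3737 ≈ 50757.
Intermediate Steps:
n = 16836/3737 (n = -16836*(-1/3737) = 16836/3737 ≈ 4.5052)
(n + 19318) + S = (16836/3737 + 19318) + 31434 = 72208202/3737 + 31434 = 189677060/3737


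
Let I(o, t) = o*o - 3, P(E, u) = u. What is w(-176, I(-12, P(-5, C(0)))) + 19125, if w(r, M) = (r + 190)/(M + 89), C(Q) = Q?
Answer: 2199382/115 ≈ 19125.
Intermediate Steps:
I(o, t) = -3 + o**2 (I(o, t) = o**2 - 3 = -3 + o**2)
w(r, M) = (190 + r)/(89 + M)
w(-176, I(-12, P(-5, C(0)))) + 19125 = (190 - 176)/(89 + (-3 + (-12)**2)) + 19125 = 14/(89 + (-3 + 144)) + 19125 = 14/(89 + 141) + 19125 = 14/230 + 19125 = (1/230)*14 + 19125 = 7/115 + 19125 = 2199382/115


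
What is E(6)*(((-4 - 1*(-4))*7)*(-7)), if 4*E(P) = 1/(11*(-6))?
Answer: 0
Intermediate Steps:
E(P) = -1/264 (E(P) = (1/(11*(-6)))/4 = ((1/11)*(-1/6))/4 = (1/4)*(-1/66) = -1/264)
E(6)*(((-4 - 1*(-4))*7)*(-7)) = -(-4 - 1*(-4))*7*(-7)/264 = -(-4 + 4)*7*(-7)/264 = -0*7*(-7)/264 = -0*(-7) = -1/264*0 = 0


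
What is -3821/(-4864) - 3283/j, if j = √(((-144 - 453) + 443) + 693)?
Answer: 3821/4864 - 469*√11/11 ≈ -140.62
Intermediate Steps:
j = 7*√11 (j = √((-597 + 443) + 693) = √(-154 + 693) = √539 = 7*√11 ≈ 23.216)
-3821/(-4864) - 3283/j = -3821/(-4864) - 3283*√11/77 = -3821*(-1/4864) - 469*√11/11 = 3821/4864 - 469*√11/11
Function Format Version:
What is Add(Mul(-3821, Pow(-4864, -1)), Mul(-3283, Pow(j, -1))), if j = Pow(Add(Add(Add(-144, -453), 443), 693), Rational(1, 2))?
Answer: Add(Rational(3821, 4864), Mul(Rational(-469, 11), Pow(11, Rational(1, 2)))) ≈ -140.62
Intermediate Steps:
j = Mul(7, Pow(11, Rational(1, 2))) (j = Pow(Add(Add(-597, 443), 693), Rational(1, 2)) = Pow(Add(-154, 693), Rational(1, 2)) = Pow(539, Rational(1, 2)) = Mul(7, Pow(11, Rational(1, 2))) ≈ 23.216)
Add(Mul(-3821, Pow(-4864, -1)), Mul(-3283, Pow(j, -1))) = Add(Mul(-3821, Pow(-4864, -1)), Mul(-3283, Pow(Mul(7, Pow(11, Rational(1, 2))), -1))) = Add(Mul(-3821, Rational(-1, 4864)), Mul(-3283, Mul(Rational(1, 77), Pow(11, Rational(1, 2))))) = Add(Rational(3821, 4864), Mul(Rational(-469, 11), Pow(11, Rational(1, 2))))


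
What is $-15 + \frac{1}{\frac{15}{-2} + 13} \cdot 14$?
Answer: $- \frac{137}{11} \approx -12.455$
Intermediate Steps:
$-15 + \frac{1}{\frac{15}{-2} + 13} \cdot 14 = -15 + \frac{1}{15 \left(- \frac{1}{2}\right) + 13} \cdot 14 = -15 + \frac{1}{- \frac{15}{2} + 13} \cdot 14 = -15 + \frac{1}{\frac{11}{2}} \cdot 14 = -15 + \frac{2}{11} \cdot 14 = -15 + \frac{28}{11} = - \frac{137}{11}$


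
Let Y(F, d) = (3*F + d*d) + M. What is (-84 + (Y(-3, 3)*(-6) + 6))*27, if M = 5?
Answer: -2916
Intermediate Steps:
Y(F, d) = 5 + d**2 + 3*F (Y(F, d) = (3*F + d*d) + 5 = (3*F + d**2) + 5 = (d**2 + 3*F) + 5 = 5 + d**2 + 3*F)
(-84 + (Y(-3, 3)*(-6) + 6))*27 = (-84 + ((5 + 3**2 + 3*(-3))*(-6) + 6))*27 = (-84 + ((5 + 9 - 9)*(-6) + 6))*27 = (-84 + (5*(-6) + 6))*27 = (-84 + (-30 + 6))*27 = (-84 - 24)*27 = -108*27 = -2916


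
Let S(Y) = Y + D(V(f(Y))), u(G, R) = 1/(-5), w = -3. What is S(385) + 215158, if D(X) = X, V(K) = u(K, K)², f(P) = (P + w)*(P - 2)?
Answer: 5388576/25 ≈ 2.1554e+5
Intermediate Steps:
u(G, R) = -⅕
f(P) = (-3 + P)*(-2 + P) (f(P) = (P - 3)*(P - 2) = (-3 + P)*(-2 + P))
V(K) = 1/25 (V(K) = (-⅕)² = 1/25)
S(Y) = 1/25 + Y (S(Y) = Y + 1/25 = 1/25 + Y)
S(385) + 215158 = (1/25 + 385) + 215158 = 9626/25 + 215158 = 5388576/25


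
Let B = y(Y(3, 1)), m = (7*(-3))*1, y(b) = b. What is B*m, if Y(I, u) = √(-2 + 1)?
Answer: -21*I ≈ -21.0*I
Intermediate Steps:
Y(I, u) = I (Y(I, u) = √(-1) = I)
m = -21 (m = -21*1 = -21)
B = I ≈ 1.0*I
B*m = I*(-21) = -21*I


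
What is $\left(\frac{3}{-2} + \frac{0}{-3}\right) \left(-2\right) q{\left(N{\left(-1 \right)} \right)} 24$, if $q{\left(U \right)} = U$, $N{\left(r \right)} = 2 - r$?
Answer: $216$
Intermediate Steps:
$\left(\frac{3}{-2} + \frac{0}{-3}\right) \left(-2\right) q{\left(N{\left(-1 \right)} \right)} 24 = \left(\frac{3}{-2} + \frac{0}{-3}\right) \left(-2\right) \left(2 - -1\right) 24 = \left(3 \left(- \frac{1}{2}\right) + 0 \left(- \frac{1}{3}\right)\right) \left(-2\right) \left(2 + 1\right) 24 = \left(- \frac{3}{2} + 0\right) \left(-2\right) 3 \cdot 24 = \left(- \frac{3}{2}\right) \left(-2\right) 3 \cdot 24 = 3 \cdot 3 \cdot 24 = 9 \cdot 24 = 216$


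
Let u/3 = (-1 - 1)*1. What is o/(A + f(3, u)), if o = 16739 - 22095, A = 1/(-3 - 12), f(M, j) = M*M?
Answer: -40170/67 ≈ -599.55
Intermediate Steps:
u = -6 (u = 3*((-1 - 1)*1) = 3*(-2*1) = 3*(-2) = -6)
f(M, j) = M**2
A = -1/15 (A = 1/(-15) = -1/15 ≈ -0.066667)
o = -5356
o/(A + f(3, u)) = -5356/(-1/15 + 3**2) = -5356/(-1/15 + 9) = -5356/(134/15) = (15/134)*(-5356) = -40170/67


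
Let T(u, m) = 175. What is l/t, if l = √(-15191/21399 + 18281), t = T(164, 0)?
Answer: 2*√2092714819818/3744825 ≈ 0.77260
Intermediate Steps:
t = 175
l = 2*√2092714819818/21399 (l = √(-15191*1/21399 + 18281) = √(-15191/21399 + 18281) = √(391179928/21399) = 2*√2092714819818/21399 ≈ 135.20)
l/t = (2*√2092714819818/21399)/175 = (2*√2092714819818/21399)*(1/175) = 2*√2092714819818/3744825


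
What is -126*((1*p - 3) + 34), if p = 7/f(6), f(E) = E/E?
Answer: -4788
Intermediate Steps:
f(E) = 1
p = 7 (p = 7/1 = 7*1 = 7)
-126*((1*p - 3) + 34) = -126*((1*7 - 3) + 34) = -126*((7 - 3) + 34) = -126*(4 + 34) = -126*38 = -4788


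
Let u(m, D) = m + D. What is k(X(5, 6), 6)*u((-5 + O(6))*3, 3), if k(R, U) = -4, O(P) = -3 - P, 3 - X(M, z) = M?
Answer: 156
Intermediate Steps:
X(M, z) = 3 - M
u(m, D) = D + m
k(X(5, 6), 6)*u((-5 + O(6))*3, 3) = -4*(3 + (-5 + (-3 - 1*6))*3) = -4*(3 + (-5 + (-3 - 6))*3) = -4*(3 + (-5 - 9)*3) = -4*(3 - 14*3) = -4*(3 - 42) = -4*(-39) = 156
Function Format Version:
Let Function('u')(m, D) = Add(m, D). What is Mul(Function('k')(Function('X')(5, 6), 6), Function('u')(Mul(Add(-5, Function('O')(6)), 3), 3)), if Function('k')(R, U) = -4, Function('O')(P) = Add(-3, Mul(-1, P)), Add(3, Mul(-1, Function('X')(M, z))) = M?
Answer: 156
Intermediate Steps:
Function('X')(M, z) = Add(3, Mul(-1, M))
Function('u')(m, D) = Add(D, m)
Mul(Function('k')(Function('X')(5, 6), 6), Function('u')(Mul(Add(-5, Function('O')(6)), 3), 3)) = Mul(-4, Add(3, Mul(Add(-5, Add(-3, Mul(-1, 6))), 3))) = Mul(-4, Add(3, Mul(Add(-5, Add(-3, -6)), 3))) = Mul(-4, Add(3, Mul(Add(-5, -9), 3))) = Mul(-4, Add(3, Mul(-14, 3))) = Mul(-4, Add(3, -42)) = Mul(-4, -39) = 156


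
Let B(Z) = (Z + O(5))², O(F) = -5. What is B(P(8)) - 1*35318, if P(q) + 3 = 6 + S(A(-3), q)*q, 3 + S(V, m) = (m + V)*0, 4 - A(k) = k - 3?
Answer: -34642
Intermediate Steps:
A(k) = 7 - k (A(k) = 4 - (k - 3) = 4 - (-3 + k) = 4 + (3 - k) = 7 - k)
S(V, m) = -3 (S(V, m) = -3 + (m + V)*0 = -3 + (V + m)*0 = -3 + 0 = -3)
P(q) = 3 - 3*q (P(q) = -3 + (6 - 3*q) = 3 - 3*q)
B(Z) = (-5 + Z)² (B(Z) = (Z - 5)² = (-5 + Z)²)
B(P(8)) - 1*35318 = (-5 + (3 - 3*8))² - 1*35318 = (-5 + (3 - 24))² - 35318 = (-5 - 21)² - 35318 = (-26)² - 35318 = 676 - 35318 = -34642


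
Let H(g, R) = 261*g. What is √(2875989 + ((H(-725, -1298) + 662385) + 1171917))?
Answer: √4521066 ≈ 2126.3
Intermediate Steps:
√(2875989 + ((H(-725, -1298) + 662385) + 1171917)) = √(2875989 + ((261*(-725) + 662385) + 1171917)) = √(2875989 + ((-189225 + 662385) + 1171917)) = √(2875989 + (473160 + 1171917)) = √(2875989 + 1645077) = √4521066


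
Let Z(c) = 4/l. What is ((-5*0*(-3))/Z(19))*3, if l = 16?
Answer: 0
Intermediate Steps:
Z(c) = ¼ (Z(c) = 4/16 = 4*(1/16) = ¼)
((-5*0*(-3))/Z(19))*3 = ((-5*0*(-3))/(¼))*3 = ((0*(-3))*4)*3 = (0*4)*3 = 0*3 = 0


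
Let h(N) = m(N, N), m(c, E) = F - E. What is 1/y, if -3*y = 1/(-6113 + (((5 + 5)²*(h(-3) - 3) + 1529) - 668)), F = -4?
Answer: 16956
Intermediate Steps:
m(c, E) = -4 - E
h(N) = -4 - N
y = 1/16956 (y = -1/(3*(-6113 + (((5 + 5)²*((-4 - 1*(-3)) - 3) + 1529) - 668))) = -1/(3*(-6113 + ((10²*((-4 + 3) - 3) + 1529) - 668))) = -1/(3*(-6113 + ((100*(-1 - 3) + 1529) - 668))) = -1/(3*(-6113 + ((100*(-4) + 1529) - 668))) = -1/(3*(-6113 + ((-400 + 1529) - 668))) = -1/(3*(-6113 + (1129 - 668))) = -1/(3*(-6113 + 461)) = -⅓/(-5652) = -⅓*(-1/5652) = 1/16956 ≈ 5.8976e-5)
1/y = 1/(1/16956) = 16956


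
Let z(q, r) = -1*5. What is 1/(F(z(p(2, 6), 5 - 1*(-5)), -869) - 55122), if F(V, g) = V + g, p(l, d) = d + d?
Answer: -1/55996 ≈ -1.7858e-5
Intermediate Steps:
p(l, d) = 2*d
z(q, r) = -5
1/(F(z(p(2, 6), 5 - 1*(-5)), -869) - 55122) = 1/((-5 - 869) - 55122) = 1/(-874 - 55122) = 1/(-55996) = -1/55996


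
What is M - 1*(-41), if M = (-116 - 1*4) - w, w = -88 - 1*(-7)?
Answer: 2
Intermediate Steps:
w = -81 (w = -88 + 7 = -81)
M = -39 (M = (-116 - 1*4) - 1*(-81) = (-116 - 4) + 81 = -120 + 81 = -39)
M - 1*(-41) = -39 - 1*(-41) = -39 + 41 = 2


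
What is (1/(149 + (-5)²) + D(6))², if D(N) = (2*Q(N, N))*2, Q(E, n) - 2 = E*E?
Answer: 699549601/30276 ≈ 23106.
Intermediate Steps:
Q(E, n) = 2 + E² (Q(E, n) = 2 + E*E = 2 + E²)
D(N) = 8 + 4*N² (D(N) = (2*(2 + N²))*2 = (4 + 2*N²)*2 = 8 + 4*N²)
(1/(149 + (-5)²) + D(6))² = (1/(149 + (-5)²) + (8 + 4*6²))² = (1/(149 + 25) + (8 + 4*36))² = (1/174 + (8 + 144))² = (1/174 + 152)² = (26449/174)² = 699549601/30276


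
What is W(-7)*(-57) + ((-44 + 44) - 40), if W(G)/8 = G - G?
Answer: -40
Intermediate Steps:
W(G) = 0 (W(G) = 8*(G - G) = 8*0 = 0)
W(-7)*(-57) + ((-44 + 44) - 40) = 0*(-57) + ((-44 + 44) - 40) = 0 + (0 - 40) = 0 - 40 = -40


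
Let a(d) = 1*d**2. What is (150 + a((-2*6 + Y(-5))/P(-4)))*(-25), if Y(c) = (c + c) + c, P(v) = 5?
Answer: -4479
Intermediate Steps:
Y(c) = 3*c (Y(c) = 2*c + c = 3*c)
a(d) = d**2
(150 + a((-2*6 + Y(-5))/P(-4)))*(-25) = (150 + ((-2*6 + 3*(-5))/5)**2)*(-25) = (150 + ((-12 - 15)*(1/5))**2)*(-25) = (150 + (-27*1/5)**2)*(-25) = (150 + (-27/5)**2)*(-25) = (150 + 729/25)*(-25) = (4479/25)*(-25) = -4479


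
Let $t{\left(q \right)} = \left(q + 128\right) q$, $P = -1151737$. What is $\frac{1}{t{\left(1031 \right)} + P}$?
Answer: $\frac{1}{43192} \approx 2.3152 \cdot 10^{-5}$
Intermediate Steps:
$t{\left(q \right)} = q \left(128 + q\right)$ ($t{\left(q \right)} = \left(128 + q\right) q = q \left(128 + q\right)$)
$\frac{1}{t{\left(1031 \right)} + P} = \frac{1}{1031 \left(128 + 1031\right) - 1151737} = \frac{1}{1031 \cdot 1159 - 1151737} = \frac{1}{1194929 - 1151737} = \frac{1}{43192}$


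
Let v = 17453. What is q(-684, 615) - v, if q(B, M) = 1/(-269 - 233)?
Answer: -8761407/502 ≈ -17453.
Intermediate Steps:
q(B, M) = -1/502 (q(B, M) = 1/(-502) = -1/502)
q(-684, 615) - v = -1/502 - 1*17453 = -1/502 - 17453 = -8761407/502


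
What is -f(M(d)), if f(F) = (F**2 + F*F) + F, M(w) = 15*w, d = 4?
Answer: -7260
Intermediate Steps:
f(F) = F + 2*F**2 (f(F) = (F**2 + F**2) + F = 2*F**2 + F = F + 2*F**2)
-f(M(d)) = -15*4*(1 + 2*(15*4)) = -60*(1 + 2*60) = -60*(1 + 120) = -60*121 = -1*7260 = -7260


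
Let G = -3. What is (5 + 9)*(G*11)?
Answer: -462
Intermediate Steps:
(5 + 9)*(G*11) = (5 + 9)*(-3*11) = 14*(-33) = -462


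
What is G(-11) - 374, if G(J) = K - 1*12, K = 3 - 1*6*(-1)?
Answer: -377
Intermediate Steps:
K = 9 (K = 3 - 6*(-1) = 3 + 6 = 9)
G(J) = -3 (G(J) = 9 - 1*12 = 9 - 12 = -3)
G(-11) - 374 = -3 - 374 = -377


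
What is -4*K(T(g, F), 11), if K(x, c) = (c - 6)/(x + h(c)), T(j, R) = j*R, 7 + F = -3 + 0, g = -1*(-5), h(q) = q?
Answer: 20/39 ≈ 0.51282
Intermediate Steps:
g = 5
F = -10 (F = -7 + (-3 + 0) = -7 - 3 = -10)
T(j, R) = R*j
K(x, c) = (-6 + c)/(c + x) (K(x, c) = (c - 6)/(x + c) = (-6 + c)/(c + x))
-4*K(T(g, F), 11) = -4*(-6 + 11)/(11 - 10*5) = -4*5/(11 - 50) = -4*5/(-39) = -(-4)*5/39 = -4*(-5/39) = 20/39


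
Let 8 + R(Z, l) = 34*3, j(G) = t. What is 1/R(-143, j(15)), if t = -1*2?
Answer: 1/94 ≈ 0.010638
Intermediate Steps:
t = -2
j(G) = -2
R(Z, l) = 94 (R(Z, l) = -8 + 34*3 = -8 + 102 = 94)
1/R(-143, j(15)) = 1/94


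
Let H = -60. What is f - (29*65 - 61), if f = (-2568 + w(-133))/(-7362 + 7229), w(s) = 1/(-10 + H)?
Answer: -16801679/9310 ≈ -1804.7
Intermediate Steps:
w(s) = -1/70 (w(s) = 1/(-10 - 60) = 1/(-70) = -1/70)
f = 179761/9310 (f = (-2568 - 1/70)/(-7362 + 7229) = -179761/70/(-133) = -179761/70*(-1/133) = 179761/9310 ≈ 19.308)
f - (29*65 - 61) = 179761/9310 - (29*65 - 61) = 179761/9310 - (1885 - 61) = 179761/9310 - 1*1824 = 179761/9310 - 1824 = -16801679/9310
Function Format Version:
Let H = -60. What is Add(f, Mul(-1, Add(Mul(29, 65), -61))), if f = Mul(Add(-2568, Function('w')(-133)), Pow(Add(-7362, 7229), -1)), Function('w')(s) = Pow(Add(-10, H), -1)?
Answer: Rational(-16801679, 9310) ≈ -1804.7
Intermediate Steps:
Function('w')(s) = Rational(-1, 70) (Function('w')(s) = Pow(Add(-10, -60), -1) = Pow(-70, -1) = Rational(-1, 70))
f = Rational(179761, 9310) (f = Mul(Add(-2568, Rational(-1, 70)), Pow(Add(-7362, 7229), -1)) = Mul(Rational(-179761, 70), Pow(-133, -1)) = Mul(Rational(-179761, 70), Rational(-1, 133)) = Rational(179761, 9310) ≈ 19.308)
Add(f, Mul(-1, Add(Mul(29, 65), -61))) = Add(Rational(179761, 9310), Mul(-1, Add(Mul(29, 65), -61))) = Add(Rational(179761, 9310), Mul(-1, Add(1885, -61))) = Add(Rational(179761, 9310), Mul(-1, 1824)) = Add(Rational(179761, 9310), -1824) = Rational(-16801679, 9310)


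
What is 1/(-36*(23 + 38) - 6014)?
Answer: -1/8210 ≈ -0.00012180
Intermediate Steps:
1/(-36*(23 + 38) - 6014) = 1/(-36*61 - 6014) = 1/(-2196 - 6014) = 1/(-8210) = -1/8210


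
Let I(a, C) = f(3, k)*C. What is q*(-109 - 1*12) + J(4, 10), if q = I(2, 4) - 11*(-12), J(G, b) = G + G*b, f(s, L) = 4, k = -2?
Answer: -17864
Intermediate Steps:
I(a, C) = 4*C
q = 148 (q = 4*4 - 11*(-12) = 16 + 132 = 148)
q*(-109 - 1*12) + J(4, 10) = 148*(-109 - 1*12) + 4*(1 + 10) = 148*(-109 - 12) + 4*11 = 148*(-121) + 44 = -17908 + 44 = -17864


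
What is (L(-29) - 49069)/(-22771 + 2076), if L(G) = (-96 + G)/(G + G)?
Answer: 2845877/1200310 ≈ 2.3710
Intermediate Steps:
L(G) = (-96 + G)/(2*G) (L(G) = (-96 + G)/((2*G)) = (-96 + G)*(1/(2*G)) = (-96 + G)/(2*G))
(L(-29) - 49069)/(-22771 + 2076) = ((½)*(-96 - 29)/(-29) - 49069)/(-22771 + 2076) = ((½)*(-1/29)*(-125) - 49069)/(-20695) = (125/58 - 49069)*(-1/20695) = -2845877/58*(-1/20695) = 2845877/1200310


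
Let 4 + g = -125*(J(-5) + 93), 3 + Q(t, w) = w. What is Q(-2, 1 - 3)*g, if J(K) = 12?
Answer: 65645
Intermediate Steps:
Q(t, w) = -3 + w
g = -13129 (g = -4 - 125*(12 + 93) = -4 - 125*105 = -4 - 13125 = -13129)
Q(-2, 1 - 3)*g = (-3 + (1 - 3))*(-13129) = (-3 - 2)*(-13129) = -5*(-13129) = 65645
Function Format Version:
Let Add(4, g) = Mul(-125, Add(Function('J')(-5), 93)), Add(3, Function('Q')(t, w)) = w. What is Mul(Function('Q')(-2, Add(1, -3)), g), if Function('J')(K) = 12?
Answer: 65645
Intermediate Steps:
Function('Q')(t, w) = Add(-3, w)
g = -13129 (g = Add(-4, Mul(-125, Add(12, 93))) = Add(-4, Mul(-125, 105)) = Add(-4, -13125) = -13129)
Mul(Function('Q')(-2, Add(1, -3)), g) = Mul(Add(-3, Add(1, -3)), -13129) = Mul(Add(-3, -2), -13129) = Mul(-5, -13129) = 65645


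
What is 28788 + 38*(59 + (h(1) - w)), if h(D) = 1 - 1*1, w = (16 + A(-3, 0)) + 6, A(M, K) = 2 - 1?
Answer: 30156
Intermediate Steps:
A(M, K) = 1
w = 23 (w = (16 + 1) + 6 = 17 + 6 = 23)
h(D) = 0 (h(D) = 1 - 1 = 0)
28788 + 38*(59 + (h(1) - w)) = 28788 + 38*(59 + (0 - 1*23)) = 28788 + 38*(59 + (0 - 23)) = 28788 + 38*(59 - 23) = 28788 + 38*36 = 28788 + 1368 = 30156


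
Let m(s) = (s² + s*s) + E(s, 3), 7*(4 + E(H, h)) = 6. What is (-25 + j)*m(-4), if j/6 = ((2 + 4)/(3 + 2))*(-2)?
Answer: -39794/35 ≈ -1137.0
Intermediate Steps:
E(H, h) = -22/7 (E(H, h) = -4 + (⅐)*6 = -4 + 6/7 = -22/7)
m(s) = -22/7 + 2*s² (m(s) = (s² + s*s) - 22/7 = (s² + s²) - 22/7 = 2*s² - 22/7 = -22/7 + 2*s²)
j = -72/5 (j = 6*(((2 + 4)/(3 + 2))*(-2)) = 6*((6/5)*(-2)) = 6*(-12/5) = -72/5 ≈ -14.400)
(-25 + j)*m(-4) = (-25 - 72/5)*(-22/7 + 2*(-4)²) = -197*(-22/7 + 2*16)/5 = -197*(-22/7 + 32)/5 = -197/5*202/7 = -39794/35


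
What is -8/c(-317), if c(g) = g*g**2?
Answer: 8/31855013 ≈ 2.5114e-7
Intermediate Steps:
c(g) = g**3
-8/c(-317) = -8/((-317)**3) = -8/(-31855013) = -8*(-1/31855013) = 8/31855013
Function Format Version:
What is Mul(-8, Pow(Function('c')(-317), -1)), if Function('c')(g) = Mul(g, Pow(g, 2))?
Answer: Rational(8, 31855013) ≈ 2.5114e-7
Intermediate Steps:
Function('c')(g) = Pow(g, 3)
Mul(-8, Pow(Function('c')(-317), -1)) = Mul(-8, Pow(Pow(-317, 3), -1)) = Mul(-8, Pow(-31855013, -1)) = Mul(-8, Rational(-1, 31855013)) = Rational(8, 31855013)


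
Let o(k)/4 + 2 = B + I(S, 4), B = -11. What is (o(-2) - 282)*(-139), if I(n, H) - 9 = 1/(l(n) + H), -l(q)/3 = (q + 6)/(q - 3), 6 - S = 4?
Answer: 289815/7 ≈ 41402.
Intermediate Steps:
S = 2 (S = 6 - 1*4 = 6 - 4 = 2)
l(q) = -3*(6 + q)/(-3 + q) (l(q) = -3*(q + 6)/(q - 3) = -3*(6 + q)/(-3 + q))
I(n, H) = 9 + 1/(H + 3*(-6 - n)/(-3 + n)) (I(n, H) = 9 + 1/(3*(-6 - n)/(-3 + n) + H) = 9 + 1/(H + 3*(-6 - n)/(-3 + n)))
o(k) = -111/7 (o(k) = -8 + 4*(-11 + (-162 - 27*2 + (1 + 9*4)*(-3 + 2))/(-18 - 3*2 + 4*(-3 + 2))) = -8 + 4*(-11 + (-162 - 54 + (1 + 36)*(-1))/(-18 - 6 + 4*(-1))) = -8 + 4*(-11 + (-162 - 54 + 37*(-1))/(-18 - 6 - 4)) = -8 + 4*(-11 + (-162 - 54 - 37)/(-28)) = -8 + 4*(-11 - 1/28*(-253)) = -8 + 4*(-11 + 253/28) = -8 + 4*(-55/28) = -8 - 55/7 = -111/7)
(o(-2) - 282)*(-139) = (-111/7 - 282)*(-139) = -2085/7*(-139) = 289815/7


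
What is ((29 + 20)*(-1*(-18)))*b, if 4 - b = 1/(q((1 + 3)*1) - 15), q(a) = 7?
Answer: 14553/4 ≈ 3638.3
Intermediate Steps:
b = 33/8 (b = 4 - 1/(7 - 15) = 4 - 1/(-8) = 4 - 1*(-⅛) = 4 + ⅛ = 33/8 ≈ 4.1250)
((29 + 20)*(-1*(-18)))*b = ((29 + 20)*(-1*(-18)))*(33/8) = (49*18)*(33/8) = 882*(33/8) = 14553/4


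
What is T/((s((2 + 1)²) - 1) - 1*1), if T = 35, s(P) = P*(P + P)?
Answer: 7/32 ≈ 0.21875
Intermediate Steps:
s(P) = 2*P² (s(P) = P*(2*P) = 2*P²)
T/((s((2 + 1)²) - 1) - 1*1) = 35/((2*((2 + 1)²)² - 1) - 1*1) = 35/((2*(3²)² - 1) - 1) = 35/((2*9² - 1) - 1) = 35/((2*81 - 1) - 1) = 35/((162 - 1) - 1) = 35/(161 - 1) = 35/160 = (1/160)*35 = 7/32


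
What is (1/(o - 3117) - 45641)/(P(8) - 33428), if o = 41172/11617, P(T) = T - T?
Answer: 825395058257/604528950138 ≈ 1.3654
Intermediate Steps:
P(T) = 0
o = 41172/11617 (o = 41172*(1/11617) = 41172/11617 ≈ 3.5441)
(1/(o - 3117) - 45641)/(P(8) - 33428) = (1/(41172/11617 - 3117) - 45641)/(0 - 33428) = (1/(-36169017/11617) - 45641)/(-33428) = (-11617/36169017 - 45641)*(-1/33428) = -1650790116514/36169017*(-1/33428) = 825395058257/604528950138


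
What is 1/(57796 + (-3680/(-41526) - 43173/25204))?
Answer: 523310652/30244412417353 ≈ 1.7303e-5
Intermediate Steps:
1/(57796 + (-3680/(-41526) - 43173/25204)) = 1/(57796 + (-3680*(-1/41526) - 43173*1/25204)) = 1/(57796 + (1840/20763 - 43173/25204)) = 1/(57796 - 850025639/523310652) = 1/(30244412417353/523310652) = 523310652/30244412417353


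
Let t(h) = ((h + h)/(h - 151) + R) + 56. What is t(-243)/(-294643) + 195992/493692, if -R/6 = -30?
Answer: 2838304615753/7164047428833 ≈ 0.39619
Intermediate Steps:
R = 180 (R = -6*(-30) = 180)
t(h) = 236 + 2*h/(-151 + h) (t(h) = ((h + h)/(h - 151) + 180) + 56 = ((2*h)/(-151 + h) + 180) + 56 = (2*h/(-151 + h) + 180) + 56 = (180 + 2*h/(-151 + h)) + 56 = 236 + 2*h/(-151 + h))
t(-243)/(-294643) + 195992/493692 = (2*(-17818 + 119*(-243))/(-151 - 243))/(-294643) + 195992/493692 = (2*(-17818 - 28917)/(-394))*(-1/294643) + 195992*(1/493692) = (2*(-1/394)*(-46735))*(-1/294643) + 48998/123423 = (46735/197)*(-1/294643) + 48998/123423 = -46735/58044671 + 48998/123423 = 2838304615753/7164047428833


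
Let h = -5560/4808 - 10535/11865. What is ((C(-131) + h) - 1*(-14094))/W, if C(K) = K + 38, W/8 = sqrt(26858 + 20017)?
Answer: 2852133233*sqrt(3)/611217000 ≈ 8.0823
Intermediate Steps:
W = 1000*sqrt(3) (W = 8*sqrt(26858 + 20017) = 8*sqrt(46875) = 8*(125*sqrt(3)) = 1000*sqrt(3) ≈ 1732.1)
C(K) = 38 + K
h = -416506/203739 (h = -5560*1/4808 - 10535*1/11865 = -695/601 - 301/339 = -416506/203739 ≈ -2.0443)
((C(-131) + h) - 1*(-14094))/W = (((38 - 131) - 416506/203739) - 1*(-14094))/((1000*sqrt(3))) = ((-93 - 416506/203739) + 14094)*(sqrt(3)/3000) = (-19364233/203739 + 14094)*(sqrt(3)/3000) = 2852133233*(sqrt(3)/3000)/203739 = 2852133233*sqrt(3)/611217000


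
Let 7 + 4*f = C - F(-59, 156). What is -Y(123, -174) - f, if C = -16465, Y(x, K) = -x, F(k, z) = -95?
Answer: 16869/4 ≈ 4217.3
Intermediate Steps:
f = -16377/4 (f = -7/4 + (-16465 - 1*(-95))/4 = -7/4 + (-16465 + 95)/4 = -7/4 + (1/4)*(-16370) = -7/4 - 8185/2 = -16377/4 ≈ -4094.3)
-Y(123, -174) - f = -(-1)*123 - 1*(-16377/4) = -1*(-123) + 16377/4 = 123 + 16377/4 = 16869/4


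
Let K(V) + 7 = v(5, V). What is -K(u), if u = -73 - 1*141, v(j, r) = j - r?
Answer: -212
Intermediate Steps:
u = -214 (u = -73 - 141 = -214)
K(V) = -2 - V (K(V) = -7 + (5 - V) = -2 - V)
-K(u) = -(-2 - 1*(-214)) = -(-2 + 214) = -1*212 = -212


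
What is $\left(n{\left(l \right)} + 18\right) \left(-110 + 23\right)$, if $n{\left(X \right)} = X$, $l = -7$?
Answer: $-957$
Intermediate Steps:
$\left(n{\left(l \right)} + 18\right) \left(-110 + 23\right) = \left(-7 + 18\right) \left(-110 + 23\right) = 11 \left(-87\right) = -957$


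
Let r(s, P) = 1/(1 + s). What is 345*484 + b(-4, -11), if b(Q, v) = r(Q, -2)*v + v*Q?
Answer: 501083/3 ≈ 1.6703e+5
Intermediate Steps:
b(Q, v) = Q*v + v/(1 + Q) (b(Q, v) = v/(1 + Q) + v*Q = v/(1 + Q) + Q*v = Q*v + v/(1 + Q))
345*484 + b(-4, -11) = 345*484 - 11*(1 - 4*(1 - 4))/(1 - 4) = 166980 - 11*(1 - 4*(-3))/(-3) = 166980 - 11*(-⅓)*(1 + 12) = 166980 - 11*(-⅓)*13 = 166980 + 143/3 = 501083/3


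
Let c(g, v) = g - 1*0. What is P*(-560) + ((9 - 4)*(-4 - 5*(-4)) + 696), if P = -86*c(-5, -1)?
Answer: -240024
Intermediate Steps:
c(g, v) = g (c(g, v) = g + 0 = g)
P = 430 (P = -86*(-5) = 430)
P*(-560) + ((9 - 4)*(-4 - 5*(-4)) + 696) = 430*(-560) + ((9 - 4)*(-4 - 5*(-4)) + 696) = -240800 + (5*(-4 + 20) + 696) = -240800 + (5*16 + 696) = -240800 + (80 + 696) = -240800 + 776 = -240024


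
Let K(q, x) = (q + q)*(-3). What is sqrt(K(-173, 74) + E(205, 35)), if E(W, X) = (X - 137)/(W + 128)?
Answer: 4*sqrt(799089)/111 ≈ 32.213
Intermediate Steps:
K(q, x) = -6*q (K(q, x) = (2*q)*(-3) = -6*q)
E(W, X) = (-137 + X)/(128 + W)
sqrt(K(-173, 74) + E(205, 35)) = sqrt(-6*(-173) + (-137 + 35)/(128 + 205)) = sqrt(1038 - 102/333) = sqrt(1038 + (1/333)*(-102)) = sqrt(1038 - 34/111) = sqrt(115184/111) = 4*sqrt(799089)/111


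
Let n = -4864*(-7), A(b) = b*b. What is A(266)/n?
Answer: 133/64 ≈ 2.0781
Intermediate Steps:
A(b) = b**2
n = 34048
A(266)/n = 266**2/34048 = 70756*(1/34048) = 133/64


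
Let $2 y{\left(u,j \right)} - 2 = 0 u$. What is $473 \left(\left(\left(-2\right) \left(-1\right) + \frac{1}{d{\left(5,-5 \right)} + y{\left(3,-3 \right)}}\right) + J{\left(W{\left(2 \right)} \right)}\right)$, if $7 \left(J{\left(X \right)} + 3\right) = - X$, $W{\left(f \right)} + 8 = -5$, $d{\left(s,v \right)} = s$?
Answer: $\frac{20339}{42} \approx 484.26$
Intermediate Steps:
$y{\left(u,j \right)} = 1$ ($y{\left(u,j \right)} = 1 + \frac{0 u}{2} = 1 + \frac{1}{2} \cdot 0 = 1 + 0 = 1$)
$W{\left(f \right)} = -13$ ($W{\left(f \right)} = -8 - 5 = -13$)
$J{\left(X \right)} = -3 - \frac{X}{7}$ ($J{\left(X \right)} = -3 + \frac{\left(-1\right) X}{7} = -3 - \frac{X}{7}$)
$473 \left(\left(\left(-2\right) \left(-1\right) + \frac{1}{d{\left(5,-5 \right)} + y{\left(3,-3 \right)}}\right) + J{\left(W{\left(2 \right)} \right)}\right) = 473 \left(\left(\left(-2\right) \left(-1\right) + \frac{1}{5 + 1}\right) - \frac{8}{7}\right) = 473 \left(\left(2 + \frac{1}{6}\right) + \left(-3 + \frac{13}{7}\right)\right) = 473 \left(\left(2 + \frac{1}{6}\right) - \frac{8}{7}\right) = 473 \left(\frac{13}{6} - \frac{8}{7}\right) = 473 \cdot \frac{43}{42} = \frac{20339}{42}$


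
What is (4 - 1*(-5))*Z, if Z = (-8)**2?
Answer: 576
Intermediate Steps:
Z = 64
(4 - 1*(-5))*Z = (4 - 1*(-5))*64 = (4 + 5)*64 = 9*64 = 576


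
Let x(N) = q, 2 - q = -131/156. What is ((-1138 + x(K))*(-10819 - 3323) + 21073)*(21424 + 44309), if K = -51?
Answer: 27472268794119/26 ≈ 1.0566e+12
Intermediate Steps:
q = 443/156 (q = 2 - (-131)/156 = 2 - 1*(-131/156) = 2 + 131/156 = 443/156 ≈ 2.8397)
x(N) = 443/156
((-1138 + x(K))*(-10819 - 3323) + 21073)*(21424 + 44309) = ((-1138 + 443/156)*(-10819 - 3323) + 21073)*(21424 + 44309) = (-177085/156*(-14142) + 21073)*65733 = (417389345/26 + 21073)*65733 = (417937243/26)*65733 = 27472268794119/26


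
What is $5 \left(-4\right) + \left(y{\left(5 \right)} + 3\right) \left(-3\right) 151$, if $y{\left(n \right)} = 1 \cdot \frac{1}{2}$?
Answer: $- \frac{3211}{2} \approx -1605.5$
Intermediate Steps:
$y{\left(n \right)} = \frac{1}{2}$ ($y{\left(n \right)} = 1 \cdot \frac{1}{2} = \frac{1}{2}$)
$5 \left(-4\right) + \left(y{\left(5 \right)} + 3\right) \left(-3\right) 151 = 5 \left(-4\right) + \left(\frac{1}{2} + 3\right) \left(-3\right) 151 = -20 + \frac{7}{2} \left(-3\right) 151 = -20 - \frac{3171}{2} = - \frac{3211}{2}$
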